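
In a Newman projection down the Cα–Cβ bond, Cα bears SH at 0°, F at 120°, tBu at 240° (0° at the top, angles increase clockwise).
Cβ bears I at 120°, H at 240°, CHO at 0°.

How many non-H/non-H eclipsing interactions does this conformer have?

2

Non-H eclipsing pairs: SH(0°)/CHO(0°); F(120°)/I(120°) — 2 interactions.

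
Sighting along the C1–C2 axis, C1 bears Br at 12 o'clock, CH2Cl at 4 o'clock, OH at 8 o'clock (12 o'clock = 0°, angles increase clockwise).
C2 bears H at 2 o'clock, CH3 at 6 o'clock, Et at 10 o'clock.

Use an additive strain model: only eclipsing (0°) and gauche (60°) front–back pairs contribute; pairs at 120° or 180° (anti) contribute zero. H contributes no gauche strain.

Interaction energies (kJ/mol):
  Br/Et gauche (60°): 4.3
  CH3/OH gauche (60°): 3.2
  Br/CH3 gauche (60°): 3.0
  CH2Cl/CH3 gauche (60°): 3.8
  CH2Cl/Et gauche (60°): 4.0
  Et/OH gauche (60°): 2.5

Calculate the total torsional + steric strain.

13.8 kJ/mol

This conformer (staggered): Br–Et gauche, CH2Cl–CH3 gauche, OH–CH3 gauche, OH–Et gauche; 4.3 + 3.8 + 3.2 + 2.5 = 13.8 kJ/mol.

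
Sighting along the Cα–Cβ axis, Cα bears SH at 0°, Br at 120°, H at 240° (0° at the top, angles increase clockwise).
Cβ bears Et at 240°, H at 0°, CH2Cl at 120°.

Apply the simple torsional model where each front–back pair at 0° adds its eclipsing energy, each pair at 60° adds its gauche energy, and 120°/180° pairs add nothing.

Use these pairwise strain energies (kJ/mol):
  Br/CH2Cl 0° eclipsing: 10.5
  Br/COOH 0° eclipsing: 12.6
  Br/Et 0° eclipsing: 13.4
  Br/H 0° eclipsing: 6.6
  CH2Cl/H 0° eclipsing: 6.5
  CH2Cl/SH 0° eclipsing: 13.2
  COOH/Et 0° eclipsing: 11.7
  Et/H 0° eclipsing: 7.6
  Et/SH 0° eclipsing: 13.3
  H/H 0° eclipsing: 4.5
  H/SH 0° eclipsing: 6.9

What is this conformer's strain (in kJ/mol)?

This conformer is eclipsed. SH at 0° is eclipsed with H at 0° (6.9); Br at 120° is eclipsed with CH2Cl at 120° (10.5); H at 240° is eclipsed with Et at 240° (7.6). Total 25.0 kJ/mol.

25.0 kJ/mol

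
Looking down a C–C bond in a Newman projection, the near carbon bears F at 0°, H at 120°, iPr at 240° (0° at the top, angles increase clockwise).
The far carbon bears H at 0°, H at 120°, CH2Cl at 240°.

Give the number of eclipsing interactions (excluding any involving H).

Non-H eclipsing pairs: iPr(240°)/CH2Cl(240°) — 1 interaction.

1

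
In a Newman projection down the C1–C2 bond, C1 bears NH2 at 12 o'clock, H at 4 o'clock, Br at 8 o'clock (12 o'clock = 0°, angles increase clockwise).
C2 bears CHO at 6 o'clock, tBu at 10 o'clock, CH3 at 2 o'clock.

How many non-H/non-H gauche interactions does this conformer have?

Non-H gauche pairs: NH2(0°)/tBu(300°); NH2(0°)/CH3(60°); Br(240°)/CHO(180°); Br(240°)/tBu(300°) — 4 interactions.

4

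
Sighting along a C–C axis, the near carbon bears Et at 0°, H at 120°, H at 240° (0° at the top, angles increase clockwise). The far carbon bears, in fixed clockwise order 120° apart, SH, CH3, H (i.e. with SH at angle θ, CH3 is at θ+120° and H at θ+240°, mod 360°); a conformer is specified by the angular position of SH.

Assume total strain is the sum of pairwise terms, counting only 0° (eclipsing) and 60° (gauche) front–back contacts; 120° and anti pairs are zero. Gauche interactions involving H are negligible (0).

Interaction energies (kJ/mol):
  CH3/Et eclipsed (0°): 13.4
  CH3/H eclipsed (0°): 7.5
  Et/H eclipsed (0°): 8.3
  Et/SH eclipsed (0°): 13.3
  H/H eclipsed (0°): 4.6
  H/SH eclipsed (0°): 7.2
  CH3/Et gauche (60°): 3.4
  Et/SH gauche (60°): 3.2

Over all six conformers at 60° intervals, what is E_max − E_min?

22.2 kJ/mol

SH at 0° (eclipsed): Et(0°)/SH(0°) eclipsed 13.3; H(120°)/CH3(120°) eclipsed 7.5; H(240°)/H(240°) eclipsed 4.6 → 25.4 kJ/mol.
SH at 60° (staggered): Et(0°)/SH(60°) gauche 3.2 → 3.2 kJ/mol.
SH at 120° (eclipsed): Et(0°)/H(0°) eclipsed 8.3; H(120°)/SH(120°) eclipsed 7.2; H(240°)/CH3(240°) eclipsed 7.5 → 23.0 kJ/mol.
SH at 180° (staggered): Et(0°)/CH3(300°) gauche 3.4 → 3.4 kJ/mol.
SH at 240° (eclipsed): Et(0°)/CH3(0°) eclipsed 13.4; H(120°)/H(120°) eclipsed 4.6; H(240°)/SH(240°) eclipsed 7.2 → 25.2 kJ/mol.
SH at 300° (staggered): Et(0°)/SH(300°) gauche 3.2; Et(0°)/CH3(60°) gauche 3.4 → 6.6 kJ/mol.
Max at 0° (25.4 kJ/mol), min at 60° (3.2 kJ/mol); barrier = 22.2 kJ/mol.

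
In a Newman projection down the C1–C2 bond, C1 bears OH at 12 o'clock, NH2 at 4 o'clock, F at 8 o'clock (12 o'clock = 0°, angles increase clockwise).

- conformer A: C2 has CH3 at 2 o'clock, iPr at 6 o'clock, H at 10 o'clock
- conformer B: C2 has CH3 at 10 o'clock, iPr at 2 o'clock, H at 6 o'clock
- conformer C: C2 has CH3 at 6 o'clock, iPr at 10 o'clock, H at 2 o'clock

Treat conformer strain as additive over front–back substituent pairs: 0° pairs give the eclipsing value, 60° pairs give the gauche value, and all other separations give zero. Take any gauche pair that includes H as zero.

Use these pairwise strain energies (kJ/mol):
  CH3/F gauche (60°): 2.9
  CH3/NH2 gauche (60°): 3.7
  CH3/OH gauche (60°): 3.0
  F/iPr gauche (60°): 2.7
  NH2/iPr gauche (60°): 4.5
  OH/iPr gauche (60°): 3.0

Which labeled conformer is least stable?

A is staggered. OH at 0° is gauche with CH3 at 60° (3.0); NH2 at 120° is gauche with CH3 at 60° (3.7); NH2 at 120° is gauche with iPr at 180° (4.5); F at 240° is gauche with iPr at 180° (2.7). Total 13.9 kJ/mol.
B is staggered. OH at 0° is gauche with CH3 at 300° (3.0); OH at 0° is gauche with iPr at 60° (3.0); NH2 at 120° is gauche with iPr at 60° (4.5); F at 240° is gauche with CH3 at 300° (2.9). Total 13.4 kJ/mol.
C is staggered. OH at 0° is gauche with iPr at 300° (3.0); NH2 at 120° is gauche with CH3 at 180° (3.7); F at 240° is gauche with CH3 at 180° (2.9); F at 240° is gauche with iPr at 300° (2.7). Total 12.3 kJ/mol.
A has the highest total (13.9 kJ/mol).

A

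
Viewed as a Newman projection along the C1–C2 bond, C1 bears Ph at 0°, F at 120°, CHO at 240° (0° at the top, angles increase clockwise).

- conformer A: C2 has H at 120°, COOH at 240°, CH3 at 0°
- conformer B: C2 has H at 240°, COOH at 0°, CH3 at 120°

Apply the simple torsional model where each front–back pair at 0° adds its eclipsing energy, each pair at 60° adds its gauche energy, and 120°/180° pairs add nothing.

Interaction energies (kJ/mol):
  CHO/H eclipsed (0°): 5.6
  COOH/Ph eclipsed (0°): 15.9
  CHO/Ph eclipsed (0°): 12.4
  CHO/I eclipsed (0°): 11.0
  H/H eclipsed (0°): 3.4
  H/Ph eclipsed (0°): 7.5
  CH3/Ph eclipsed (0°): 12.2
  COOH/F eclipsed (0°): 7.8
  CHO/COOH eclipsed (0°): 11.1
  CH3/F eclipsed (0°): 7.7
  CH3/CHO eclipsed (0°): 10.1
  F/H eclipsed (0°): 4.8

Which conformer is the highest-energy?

A (eclipsed): Ph–CH3 eclipsed, F–H eclipsed, CHO–COOH eclipsed; 12.2 + 4.8 + 11.1 = 28.1 kJ/mol.
B (eclipsed): Ph–COOH eclipsed, F–CH3 eclipsed, CHO–H eclipsed; 15.9 + 7.7 + 5.6 = 29.2 kJ/mol.
B has the highest total (29.2 kJ/mol).

B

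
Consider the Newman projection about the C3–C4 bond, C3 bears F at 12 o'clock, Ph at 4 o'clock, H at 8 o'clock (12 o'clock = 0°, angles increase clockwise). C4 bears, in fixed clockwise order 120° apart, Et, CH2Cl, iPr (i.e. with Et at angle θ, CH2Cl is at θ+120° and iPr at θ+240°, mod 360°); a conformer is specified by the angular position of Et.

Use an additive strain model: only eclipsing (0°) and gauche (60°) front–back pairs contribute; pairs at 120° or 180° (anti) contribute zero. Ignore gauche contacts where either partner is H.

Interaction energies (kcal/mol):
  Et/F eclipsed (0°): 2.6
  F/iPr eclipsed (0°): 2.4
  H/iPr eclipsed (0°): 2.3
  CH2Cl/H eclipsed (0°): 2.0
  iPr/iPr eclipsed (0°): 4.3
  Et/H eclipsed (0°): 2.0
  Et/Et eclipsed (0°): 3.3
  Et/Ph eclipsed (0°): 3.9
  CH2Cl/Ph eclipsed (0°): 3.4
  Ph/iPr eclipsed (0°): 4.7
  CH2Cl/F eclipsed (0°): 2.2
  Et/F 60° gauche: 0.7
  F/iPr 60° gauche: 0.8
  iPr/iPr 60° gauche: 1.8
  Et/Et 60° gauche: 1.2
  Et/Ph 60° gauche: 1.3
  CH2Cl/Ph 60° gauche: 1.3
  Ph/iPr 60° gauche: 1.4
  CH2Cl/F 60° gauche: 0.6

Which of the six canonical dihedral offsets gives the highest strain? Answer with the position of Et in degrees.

240°

Et at 0° is eclipsed. F at 0° is eclipsed with Et at 0° (2.6); Ph at 120° is eclipsed with CH2Cl at 120° (3.4); H at 240° is eclipsed with iPr at 240° (2.3). Total 8.3 kcal/mol.
Et at 60° is staggered. F at 0° is gauche with Et at 60° (0.7); F at 0° is gauche with iPr at 300° (0.8); Ph at 120° is gauche with Et at 60° (1.3); Ph at 120° is gauche with CH2Cl at 180° (1.3). Total 4.1 kcal/mol.
Et at 120° is eclipsed. F at 0° is eclipsed with iPr at 0° (2.4); Ph at 120° is eclipsed with Et at 120° (3.9); H at 240° is eclipsed with CH2Cl at 240° (2.0). Total 8.3 kcal/mol.
Et at 180° is staggered. F at 0° is gauche with CH2Cl at 300° (0.6); F at 0° is gauche with iPr at 60° (0.8); Ph at 120° is gauche with Et at 180° (1.3); Ph at 120° is gauche with iPr at 60° (1.4). Total 4.1 kcal/mol.
Et at 240° is eclipsed. F at 0° is eclipsed with CH2Cl at 0° (2.2); Ph at 120° is eclipsed with iPr at 120° (4.7); H at 240° is eclipsed with Et at 240° (2.0). Total 8.9 kcal/mol.
Et at 300° is staggered. F at 0° is gauche with Et at 300° (0.7); F at 0° is gauche with CH2Cl at 60° (0.6); Ph at 120° is gauche with CH2Cl at 60° (1.3); Ph at 120° is gauche with iPr at 180° (1.4). Total 4.0 kcal/mol.
The maximum (8.9 kcal/mol) occurs with Et at 240°.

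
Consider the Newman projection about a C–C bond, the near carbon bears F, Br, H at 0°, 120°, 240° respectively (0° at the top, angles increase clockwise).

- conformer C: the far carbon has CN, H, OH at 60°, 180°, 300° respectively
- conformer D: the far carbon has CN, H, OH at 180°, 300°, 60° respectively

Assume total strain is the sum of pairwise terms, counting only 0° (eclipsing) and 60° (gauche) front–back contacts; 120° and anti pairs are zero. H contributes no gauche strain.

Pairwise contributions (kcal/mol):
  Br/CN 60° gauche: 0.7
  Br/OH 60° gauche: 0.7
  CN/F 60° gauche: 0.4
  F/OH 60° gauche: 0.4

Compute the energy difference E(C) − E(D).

C (staggered): F–CN gauche, F–OH gauche, Br–CN gauche; 0.4 + 0.4 + 0.7 = 1.5 kcal/mol.
D (staggered): F–OH gauche, Br–CN gauche, Br–OH gauche; 0.4 + 0.7 + 0.7 = 1.8 kcal/mol.
E(C) − E(D) = 1.5 − 1.8 = -0.3 kcal/mol.

-0.3 kcal/mol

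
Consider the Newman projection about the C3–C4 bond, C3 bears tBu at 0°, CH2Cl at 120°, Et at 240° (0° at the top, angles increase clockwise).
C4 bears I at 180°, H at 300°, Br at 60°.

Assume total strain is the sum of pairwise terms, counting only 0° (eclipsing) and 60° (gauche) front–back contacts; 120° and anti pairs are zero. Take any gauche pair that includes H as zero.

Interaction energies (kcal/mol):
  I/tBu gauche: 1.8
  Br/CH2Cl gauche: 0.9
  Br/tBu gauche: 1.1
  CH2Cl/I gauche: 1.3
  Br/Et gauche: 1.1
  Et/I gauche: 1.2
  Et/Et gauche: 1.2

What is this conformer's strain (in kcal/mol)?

4.5 kcal/mol

This conformer is staggered. tBu at 0° is gauche with Br at 60° (1.1); CH2Cl at 120° is gauche with I at 180° (1.3); CH2Cl at 120° is gauche with Br at 60° (0.9); Et at 240° is gauche with I at 180° (1.2). Total 4.5 kcal/mol.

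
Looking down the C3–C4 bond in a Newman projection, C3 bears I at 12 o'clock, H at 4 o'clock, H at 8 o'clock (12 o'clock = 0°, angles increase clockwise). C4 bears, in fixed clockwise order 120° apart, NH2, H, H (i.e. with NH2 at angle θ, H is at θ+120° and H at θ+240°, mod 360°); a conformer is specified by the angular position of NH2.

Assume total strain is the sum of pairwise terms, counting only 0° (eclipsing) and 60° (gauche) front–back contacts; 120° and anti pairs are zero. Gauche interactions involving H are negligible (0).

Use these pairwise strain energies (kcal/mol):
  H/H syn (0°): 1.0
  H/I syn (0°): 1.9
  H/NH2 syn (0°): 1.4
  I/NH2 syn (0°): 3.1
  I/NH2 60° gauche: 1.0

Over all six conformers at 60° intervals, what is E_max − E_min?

5.1 kcal/mol

NH2 at 0° (eclipsed): I(0°)/NH2(0°) eclipsed 3.1; H(120°)/H(120°) eclipsed 1.0; H(240°)/H(240°) eclipsed 1.0 → 5.1 kcal/mol.
NH2 at 60° (staggered): I(0°)/NH2(60°) gauche 1.0 → 1.0 kcal/mol.
NH2 at 120° (eclipsed): I(0°)/H(0°) eclipsed 1.9; H(120°)/NH2(120°) eclipsed 1.4; H(240°)/H(240°) eclipsed 1.0 → 4.3 kcal/mol.
NH2 at 180° (staggered): no non-H gauche contacts → 0.0 kcal/mol.
NH2 at 240° (eclipsed): I(0°)/H(0°) eclipsed 1.9; H(120°)/H(120°) eclipsed 1.0; H(240°)/NH2(240°) eclipsed 1.4 → 4.3 kcal/mol.
NH2 at 300° (staggered): I(0°)/NH2(300°) gauche 1.0 → 1.0 kcal/mol.
Max at 0° (5.1 kcal/mol), min at 180° (0.0 kcal/mol); barrier = 5.1 kcal/mol.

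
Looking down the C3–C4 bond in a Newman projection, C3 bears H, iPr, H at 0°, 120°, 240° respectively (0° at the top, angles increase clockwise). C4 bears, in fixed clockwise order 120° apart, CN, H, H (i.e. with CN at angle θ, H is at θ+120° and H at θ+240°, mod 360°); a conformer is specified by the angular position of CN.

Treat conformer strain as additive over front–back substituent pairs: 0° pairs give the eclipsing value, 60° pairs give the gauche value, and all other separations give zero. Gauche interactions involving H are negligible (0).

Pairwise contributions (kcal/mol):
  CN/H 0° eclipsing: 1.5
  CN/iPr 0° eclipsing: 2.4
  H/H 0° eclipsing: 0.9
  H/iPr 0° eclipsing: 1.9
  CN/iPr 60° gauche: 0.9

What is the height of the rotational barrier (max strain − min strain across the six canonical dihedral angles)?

CN at 0° (eclipsed): H(0°)/CN(0°) eclipsed 1.5; iPr(120°)/H(120°) eclipsed 1.9; H(240°)/H(240°) eclipsed 0.9 → 4.3 kcal/mol.
CN at 60° (staggered): iPr(120°)/CN(60°) gauche 0.9 → 0.9 kcal/mol.
CN at 120° (eclipsed): H(0°)/H(0°) eclipsed 0.9; iPr(120°)/CN(120°) eclipsed 2.4; H(240°)/H(240°) eclipsed 0.9 → 4.2 kcal/mol.
CN at 180° (staggered): iPr(120°)/CN(180°) gauche 0.9 → 0.9 kcal/mol.
CN at 240° (eclipsed): H(0°)/H(0°) eclipsed 0.9; iPr(120°)/H(120°) eclipsed 1.9; H(240°)/CN(240°) eclipsed 1.5 → 4.3 kcal/mol.
CN at 300° (staggered): no non-H gauche contacts → 0.0 kcal/mol.
Max at 0° (4.3 kcal/mol), min at 300° (0.0 kcal/mol); barrier = 4.3 kcal/mol.

4.3 kcal/mol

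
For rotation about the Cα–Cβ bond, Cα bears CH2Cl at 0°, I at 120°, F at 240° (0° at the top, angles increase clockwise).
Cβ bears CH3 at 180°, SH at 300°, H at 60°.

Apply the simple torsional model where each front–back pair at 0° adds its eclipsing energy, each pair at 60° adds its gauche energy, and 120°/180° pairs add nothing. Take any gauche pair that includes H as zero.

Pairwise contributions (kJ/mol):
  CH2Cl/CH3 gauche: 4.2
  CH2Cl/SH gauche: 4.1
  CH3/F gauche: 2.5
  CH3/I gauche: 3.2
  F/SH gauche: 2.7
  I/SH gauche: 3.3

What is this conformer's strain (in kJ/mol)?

This conformer (staggered): CH2Cl(0°)/SH(300°) gauche 4.1; I(120°)/CH3(180°) gauche 3.2; F(240°)/CH3(180°) gauche 2.5; F(240°)/SH(300°) gauche 2.7 → 12.5 kJ/mol.

12.5 kJ/mol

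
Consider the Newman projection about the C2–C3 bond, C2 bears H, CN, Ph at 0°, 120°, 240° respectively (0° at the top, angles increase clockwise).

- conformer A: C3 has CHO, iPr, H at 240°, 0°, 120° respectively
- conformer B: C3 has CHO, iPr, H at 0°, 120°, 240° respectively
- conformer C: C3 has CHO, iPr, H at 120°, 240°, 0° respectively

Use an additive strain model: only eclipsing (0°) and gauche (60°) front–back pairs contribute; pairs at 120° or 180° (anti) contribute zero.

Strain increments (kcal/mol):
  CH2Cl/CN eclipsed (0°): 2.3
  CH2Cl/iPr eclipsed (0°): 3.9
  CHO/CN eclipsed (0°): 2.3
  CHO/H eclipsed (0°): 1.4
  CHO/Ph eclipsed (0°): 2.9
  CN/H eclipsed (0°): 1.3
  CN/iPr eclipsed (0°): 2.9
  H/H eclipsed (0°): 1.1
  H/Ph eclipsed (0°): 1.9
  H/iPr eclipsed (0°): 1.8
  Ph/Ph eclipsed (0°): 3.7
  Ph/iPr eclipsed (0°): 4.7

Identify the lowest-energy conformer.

A (eclipsed): H–iPr eclipsed, CN–H eclipsed, Ph–CHO eclipsed; 1.8 + 1.3 + 2.9 = 6.0 kcal/mol.
B (eclipsed): H–CHO eclipsed, CN–iPr eclipsed, Ph–H eclipsed; 1.4 + 2.9 + 1.9 = 6.2 kcal/mol.
C (eclipsed): H–H eclipsed, CN–CHO eclipsed, Ph–iPr eclipsed; 1.1 + 2.3 + 4.7 = 8.1 kcal/mol.
A has the lowest total (6.0 kcal/mol).

A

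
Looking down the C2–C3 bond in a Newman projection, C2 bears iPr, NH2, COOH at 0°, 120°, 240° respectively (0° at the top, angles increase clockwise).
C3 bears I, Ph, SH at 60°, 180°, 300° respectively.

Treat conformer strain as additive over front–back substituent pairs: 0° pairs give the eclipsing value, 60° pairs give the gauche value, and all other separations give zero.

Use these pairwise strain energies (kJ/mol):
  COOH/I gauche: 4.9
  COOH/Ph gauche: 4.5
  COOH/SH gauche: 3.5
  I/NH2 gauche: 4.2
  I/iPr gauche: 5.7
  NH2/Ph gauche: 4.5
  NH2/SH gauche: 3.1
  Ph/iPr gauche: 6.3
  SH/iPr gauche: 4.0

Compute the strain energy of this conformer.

26.4 kJ/mol

This conformer (staggered): iPr(0°)/I(60°) gauche 5.7; iPr(0°)/SH(300°) gauche 4.0; NH2(120°)/I(60°) gauche 4.2; NH2(120°)/Ph(180°) gauche 4.5; COOH(240°)/Ph(180°) gauche 4.5; COOH(240°)/SH(300°) gauche 3.5 → 26.4 kJ/mol.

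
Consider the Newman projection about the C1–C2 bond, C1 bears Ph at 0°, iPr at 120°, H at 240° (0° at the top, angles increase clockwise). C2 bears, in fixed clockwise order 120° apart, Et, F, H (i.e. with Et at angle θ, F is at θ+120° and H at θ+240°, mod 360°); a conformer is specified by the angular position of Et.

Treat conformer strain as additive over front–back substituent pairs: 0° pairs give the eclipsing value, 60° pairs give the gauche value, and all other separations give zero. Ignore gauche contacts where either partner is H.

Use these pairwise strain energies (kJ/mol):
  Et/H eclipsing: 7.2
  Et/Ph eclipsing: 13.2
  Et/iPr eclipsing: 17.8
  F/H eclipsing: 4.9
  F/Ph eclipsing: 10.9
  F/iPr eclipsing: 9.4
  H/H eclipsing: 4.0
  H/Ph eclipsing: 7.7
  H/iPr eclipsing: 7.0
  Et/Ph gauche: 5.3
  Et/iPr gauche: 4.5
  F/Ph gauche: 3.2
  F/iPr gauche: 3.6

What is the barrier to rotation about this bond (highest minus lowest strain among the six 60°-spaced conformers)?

22.7 kJ/mol

Et at 0° is eclipsed. Ph at 0° is eclipsed with Et at 0° (13.2); iPr at 120° is eclipsed with F at 120° (9.4); H at 240° is eclipsed with H at 240° (4.0). Total 26.6 kJ/mol.
Et at 60° is staggered. Ph at 0° is gauche with Et at 60° (5.3); iPr at 120° is gauche with Et at 60° (4.5); iPr at 120° is gauche with F at 180° (3.6). Total 13.4 kJ/mol.
Et at 120° is eclipsed. Ph at 0° is eclipsed with H at 0° (7.7); iPr at 120° is eclipsed with Et at 120° (17.8); H at 240° is eclipsed with F at 240° (4.9). Total 30.4 kJ/mol.
Et at 180° is staggered. Ph at 0° is gauche with F at 300° (3.2); iPr at 120° is gauche with Et at 180° (4.5). Total 7.7 kJ/mol.
Et at 240° is eclipsed. Ph at 0° is eclipsed with F at 0° (10.9); iPr at 120° is eclipsed with H at 120° (7.0); H at 240° is eclipsed with Et at 240° (7.2). Total 25.1 kJ/mol.
Et at 300° is staggered. Ph at 0° is gauche with Et at 300° (5.3); Ph at 0° is gauche with F at 60° (3.2); iPr at 120° is gauche with F at 60° (3.6). Total 12.1 kJ/mol.
Max at 120° (30.4 kJ/mol), min at 180° (7.7 kJ/mol); barrier = 22.7 kJ/mol.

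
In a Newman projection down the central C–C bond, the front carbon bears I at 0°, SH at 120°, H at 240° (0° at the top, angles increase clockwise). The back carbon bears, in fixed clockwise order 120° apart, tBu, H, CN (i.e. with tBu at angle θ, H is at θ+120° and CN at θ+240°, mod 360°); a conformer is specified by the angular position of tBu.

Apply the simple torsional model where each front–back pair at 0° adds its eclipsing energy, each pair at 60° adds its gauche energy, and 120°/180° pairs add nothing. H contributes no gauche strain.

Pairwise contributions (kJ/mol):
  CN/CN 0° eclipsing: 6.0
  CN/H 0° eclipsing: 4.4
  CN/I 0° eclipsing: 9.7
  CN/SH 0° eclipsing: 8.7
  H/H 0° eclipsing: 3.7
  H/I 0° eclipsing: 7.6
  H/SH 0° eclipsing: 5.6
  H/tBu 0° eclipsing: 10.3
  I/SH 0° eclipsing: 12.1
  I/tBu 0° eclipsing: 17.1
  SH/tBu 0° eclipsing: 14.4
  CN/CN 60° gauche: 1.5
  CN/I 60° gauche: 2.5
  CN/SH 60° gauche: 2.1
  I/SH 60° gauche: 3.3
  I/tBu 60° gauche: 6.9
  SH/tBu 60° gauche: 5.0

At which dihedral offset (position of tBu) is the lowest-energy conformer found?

300°

tBu at 0° is eclipsed. I at 0° is eclipsed with tBu at 0° (17.1); SH at 120° is eclipsed with H at 120° (5.6); H at 240° is eclipsed with CN at 240° (4.4). Total 27.1 kJ/mol.
tBu at 60° is staggered. I at 0° is gauche with tBu at 60° (6.9); I at 0° is gauche with CN at 300° (2.5); SH at 120° is gauche with tBu at 60° (5.0). Total 14.4 kJ/mol.
tBu at 120° is eclipsed. I at 0° is eclipsed with CN at 0° (9.7); SH at 120° is eclipsed with tBu at 120° (14.4); H at 240° is eclipsed with H at 240° (3.7). Total 27.8 kJ/mol.
tBu at 180° is staggered. I at 0° is gauche with CN at 60° (2.5); SH at 120° is gauche with tBu at 180° (5.0); SH at 120° is gauche with CN at 60° (2.1). Total 9.6 kJ/mol.
tBu at 240° is eclipsed. I at 0° is eclipsed with H at 0° (7.6); SH at 120° is eclipsed with CN at 120° (8.7); H at 240° is eclipsed with tBu at 240° (10.3). Total 26.6 kJ/mol.
tBu at 300° is staggered. I at 0° is gauche with tBu at 300° (6.9); SH at 120° is gauche with CN at 180° (2.1). Total 9.0 kJ/mol.
The minimum (9.0 kJ/mol) occurs with tBu at 300°.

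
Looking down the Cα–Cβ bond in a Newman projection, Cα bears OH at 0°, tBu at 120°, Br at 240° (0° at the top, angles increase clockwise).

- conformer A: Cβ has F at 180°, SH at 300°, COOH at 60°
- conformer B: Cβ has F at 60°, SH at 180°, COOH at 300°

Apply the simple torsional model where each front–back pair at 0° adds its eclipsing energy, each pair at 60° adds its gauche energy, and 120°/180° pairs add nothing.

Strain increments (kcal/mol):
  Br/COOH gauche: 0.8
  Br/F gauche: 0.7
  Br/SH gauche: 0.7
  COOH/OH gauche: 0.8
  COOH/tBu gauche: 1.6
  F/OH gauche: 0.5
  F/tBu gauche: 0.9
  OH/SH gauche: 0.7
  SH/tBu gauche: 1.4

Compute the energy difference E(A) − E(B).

+0.3 kcal/mol

A is staggered. OH at 0° is gauche with SH at 300° (0.7); OH at 0° is gauche with COOH at 60° (0.8); tBu at 120° is gauche with F at 180° (0.9); tBu at 120° is gauche with COOH at 60° (1.6); Br at 240° is gauche with F at 180° (0.7); Br at 240° is gauche with SH at 300° (0.7). Total 5.4 kcal/mol.
B is staggered. OH at 0° is gauche with F at 60° (0.5); OH at 0° is gauche with COOH at 300° (0.8); tBu at 120° is gauche with F at 60° (0.9); tBu at 120° is gauche with SH at 180° (1.4); Br at 240° is gauche with SH at 180° (0.7); Br at 240° is gauche with COOH at 300° (0.8). Total 5.1 kcal/mol.
E(A) − E(B) = 5.4 − 5.1 = +0.3 kcal/mol.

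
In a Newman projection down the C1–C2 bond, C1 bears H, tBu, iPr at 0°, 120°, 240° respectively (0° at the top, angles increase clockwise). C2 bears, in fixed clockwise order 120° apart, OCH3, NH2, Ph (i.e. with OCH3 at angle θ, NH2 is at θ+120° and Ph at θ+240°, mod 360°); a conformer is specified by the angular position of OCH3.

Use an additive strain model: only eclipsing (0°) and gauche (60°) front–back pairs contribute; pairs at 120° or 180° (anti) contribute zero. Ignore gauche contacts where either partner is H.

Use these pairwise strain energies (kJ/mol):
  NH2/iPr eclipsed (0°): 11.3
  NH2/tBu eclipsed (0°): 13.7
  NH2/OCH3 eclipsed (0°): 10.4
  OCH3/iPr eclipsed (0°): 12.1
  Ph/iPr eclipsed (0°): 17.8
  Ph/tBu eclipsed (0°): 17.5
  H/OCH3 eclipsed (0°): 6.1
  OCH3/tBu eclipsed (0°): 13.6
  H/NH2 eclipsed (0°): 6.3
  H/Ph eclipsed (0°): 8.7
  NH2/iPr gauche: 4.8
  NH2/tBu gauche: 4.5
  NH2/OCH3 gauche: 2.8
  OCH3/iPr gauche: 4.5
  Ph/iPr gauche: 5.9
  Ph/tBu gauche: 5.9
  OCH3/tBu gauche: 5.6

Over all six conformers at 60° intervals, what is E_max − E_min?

16.8 kJ/mol

OCH3 at 0° (eclipsed): H–OCH3 eclipsed, tBu–NH2 eclipsed, iPr–Ph eclipsed; 6.1 + 13.7 + 17.8 = 37.6 kJ/mol.
OCH3 at 60° (staggered): tBu–OCH3 gauche, tBu–NH2 gauche, iPr–NH2 gauche, iPr–Ph gauche; 5.6 + 4.5 + 4.8 + 5.9 = 20.8 kJ/mol.
OCH3 at 120° (eclipsed): H–Ph eclipsed, tBu–OCH3 eclipsed, iPr–NH2 eclipsed; 8.7 + 13.6 + 11.3 = 33.6 kJ/mol.
OCH3 at 180° (staggered): tBu–OCH3 gauche, tBu–Ph gauche, iPr–OCH3 gauche, iPr–NH2 gauche; 5.6 + 5.9 + 4.5 + 4.8 = 20.8 kJ/mol.
OCH3 at 240° (eclipsed): H–NH2 eclipsed, tBu–Ph eclipsed, iPr–OCH3 eclipsed; 6.3 + 17.5 + 12.1 = 35.9 kJ/mol.
OCH3 at 300° (staggered): tBu–NH2 gauche, tBu–Ph gauche, iPr–OCH3 gauche, iPr–Ph gauche; 4.5 + 5.9 + 4.5 + 5.9 = 20.8 kJ/mol.
Max at 0° (37.6 kJ/mol), min at 60° (20.8 kJ/mol); barrier = 16.8 kJ/mol.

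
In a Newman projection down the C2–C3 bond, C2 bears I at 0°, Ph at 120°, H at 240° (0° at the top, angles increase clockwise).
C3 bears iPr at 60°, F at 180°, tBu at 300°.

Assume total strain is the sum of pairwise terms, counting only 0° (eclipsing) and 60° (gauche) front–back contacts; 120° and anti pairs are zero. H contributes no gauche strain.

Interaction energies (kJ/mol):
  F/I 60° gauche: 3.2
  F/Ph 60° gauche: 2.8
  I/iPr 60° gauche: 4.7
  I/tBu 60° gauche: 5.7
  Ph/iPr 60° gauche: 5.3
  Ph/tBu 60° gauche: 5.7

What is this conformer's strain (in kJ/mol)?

18.5 kJ/mol

This conformer (staggered): I(0°)/iPr(60°) gauche 4.7; I(0°)/tBu(300°) gauche 5.7; Ph(120°)/iPr(60°) gauche 5.3; Ph(120°)/F(180°) gauche 2.8 → 18.5 kJ/mol.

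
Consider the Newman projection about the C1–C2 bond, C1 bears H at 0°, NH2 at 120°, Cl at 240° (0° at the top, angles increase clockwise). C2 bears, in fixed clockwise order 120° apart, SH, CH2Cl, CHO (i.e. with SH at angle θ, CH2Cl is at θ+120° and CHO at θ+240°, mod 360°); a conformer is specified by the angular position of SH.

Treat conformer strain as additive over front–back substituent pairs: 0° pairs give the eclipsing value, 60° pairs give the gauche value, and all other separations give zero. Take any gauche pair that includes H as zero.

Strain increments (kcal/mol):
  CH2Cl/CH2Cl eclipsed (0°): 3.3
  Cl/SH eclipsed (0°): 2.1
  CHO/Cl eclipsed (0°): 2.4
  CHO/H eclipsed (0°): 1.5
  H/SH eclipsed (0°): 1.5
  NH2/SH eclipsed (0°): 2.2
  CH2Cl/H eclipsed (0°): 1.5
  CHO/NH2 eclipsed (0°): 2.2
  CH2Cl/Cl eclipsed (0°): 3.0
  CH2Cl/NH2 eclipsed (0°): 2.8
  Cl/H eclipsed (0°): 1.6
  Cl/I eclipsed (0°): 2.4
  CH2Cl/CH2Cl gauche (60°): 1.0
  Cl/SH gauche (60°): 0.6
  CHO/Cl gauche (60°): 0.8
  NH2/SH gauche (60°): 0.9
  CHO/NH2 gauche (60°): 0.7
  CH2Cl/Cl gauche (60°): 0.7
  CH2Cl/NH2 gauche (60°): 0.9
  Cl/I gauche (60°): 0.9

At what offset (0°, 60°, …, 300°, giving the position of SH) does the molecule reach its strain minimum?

SH at 0° (eclipsed): H–SH eclipsed, NH2–CH2Cl eclipsed, Cl–CHO eclipsed; 1.5 + 2.8 + 2.4 = 6.7 kcal/mol.
SH at 60° (staggered): NH2–SH gauche, NH2–CH2Cl gauche, Cl–CH2Cl gauche, Cl–CHO gauche; 0.9 + 0.9 + 0.7 + 0.8 = 3.3 kcal/mol.
SH at 120° (eclipsed): H–CHO eclipsed, NH2–SH eclipsed, Cl–CH2Cl eclipsed; 1.5 + 2.2 + 3.0 = 6.7 kcal/mol.
SH at 180° (staggered): NH2–SH gauche, NH2–CHO gauche, Cl–SH gauche, Cl–CH2Cl gauche; 0.9 + 0.7 + 0.6 + 0.7 = 2.9 kcal/mol.
SH at 240° (eclipsed): H–CH2Cl eclipsed, NH2–CHO eclipsed, Cl–SH eclipsed; 1.5 + 2.2 + 2.1 = 5.8 kcal/mol.
SH at 300° (staggered): NH2–CH2Cl gauche, NH2–CHO gauche, Cl–SH gauche, Cl–CHO gauche; 0.9 + 0.7 + 0.6 + 0.8 = 3.0 kcal/mol.
The minimum (2.9 kcal/mol) occurs with SH at 180°.

180°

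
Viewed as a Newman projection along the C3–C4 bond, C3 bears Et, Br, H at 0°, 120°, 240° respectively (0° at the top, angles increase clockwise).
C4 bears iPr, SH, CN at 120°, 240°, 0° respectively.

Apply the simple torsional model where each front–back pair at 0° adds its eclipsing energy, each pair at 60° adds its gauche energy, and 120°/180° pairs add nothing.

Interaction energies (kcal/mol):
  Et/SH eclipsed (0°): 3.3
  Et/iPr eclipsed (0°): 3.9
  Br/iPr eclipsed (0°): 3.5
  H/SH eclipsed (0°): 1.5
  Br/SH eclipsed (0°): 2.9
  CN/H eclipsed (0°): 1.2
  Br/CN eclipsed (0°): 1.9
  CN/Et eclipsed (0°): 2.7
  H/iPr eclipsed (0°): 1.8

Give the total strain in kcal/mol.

7.7 kcal/mol

This conformer (eclipsed): Et(0°)/CN(0°) eclipsed 2.7; Br(120°)/iPr(120°) eclipsed 3.5; H(240°)/SH(240°) eclipsed 1.5 → 7.7 kcal/mol.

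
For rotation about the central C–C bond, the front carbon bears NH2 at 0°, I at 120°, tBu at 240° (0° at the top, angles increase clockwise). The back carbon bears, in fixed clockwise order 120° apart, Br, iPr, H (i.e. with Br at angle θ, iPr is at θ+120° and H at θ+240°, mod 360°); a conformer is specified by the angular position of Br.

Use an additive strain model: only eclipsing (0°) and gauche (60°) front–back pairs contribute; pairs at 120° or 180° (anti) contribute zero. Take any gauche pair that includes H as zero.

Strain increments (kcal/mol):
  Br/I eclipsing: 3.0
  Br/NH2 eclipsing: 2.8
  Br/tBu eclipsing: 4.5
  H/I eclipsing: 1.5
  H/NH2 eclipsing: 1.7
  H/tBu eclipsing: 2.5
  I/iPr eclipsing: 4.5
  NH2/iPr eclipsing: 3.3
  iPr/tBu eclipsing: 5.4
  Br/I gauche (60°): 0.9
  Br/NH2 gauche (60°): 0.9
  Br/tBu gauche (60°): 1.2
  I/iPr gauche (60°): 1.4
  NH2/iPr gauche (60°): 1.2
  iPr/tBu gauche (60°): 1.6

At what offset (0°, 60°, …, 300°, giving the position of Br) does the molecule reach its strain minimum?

300°

Br at 0° (eclipsed): NH2(0°)/Br(0°) eclipsed 2.8; I(120°)/iPr(120°) eclipsed 4.5; tBu(240°)/H(240°) eclipsed 2.5 → 9.8 kcal/mol.
Br at 60° (staggered): NH2(0°)/Br(60°) gauche 0.9; I(120°)/Br(60°) gauche 0.9; I(120°)/iPr(180°) gauche 1.4; tBu(240°)/iPr(180°) gauche 1.6 → 4.8 kcal/mol.
Br at 120° (eclipsed): NH2(0°)/H(0°) eclipsed 1.7; I(120°)/Br(120°) eclipsed 3.0; tBu(240°)/iPr(240°) eclipsed 5.4 → 10.1 kcal/mol.
Br at 180° (staggered): NH2(0°)/iPr(300°) gauche 1.2; I(120°)/Br(180°) gauche 0.9; tBu(240°)/Br(180°) gauche 1.2; tBu(240°)/iPr(300°) gauche 1.6 → 4.9 kcal/mol.
Br at 240° (eclipsed): NH2(0°)/iPr(0°) eclipsed 3.3; I(120°)/H(120°) eclipsed 1.5; tBu(240°)/Br(240°) eclipsed 4.5 → 9.3 kcal/mol.
Br at 300° (staggered): NH2(0°)/Br(300°) gauche 0.9; NH2(0°)/iPr(60°) gauche 1.2; I(120°)/iPr(60°) gauche 1.4; tBu(240°)/Br(300°) gauche 1.2 → 4.7 kcal/mol.
The minimum (4.7 kcal/mol) occurs with Br at 300°.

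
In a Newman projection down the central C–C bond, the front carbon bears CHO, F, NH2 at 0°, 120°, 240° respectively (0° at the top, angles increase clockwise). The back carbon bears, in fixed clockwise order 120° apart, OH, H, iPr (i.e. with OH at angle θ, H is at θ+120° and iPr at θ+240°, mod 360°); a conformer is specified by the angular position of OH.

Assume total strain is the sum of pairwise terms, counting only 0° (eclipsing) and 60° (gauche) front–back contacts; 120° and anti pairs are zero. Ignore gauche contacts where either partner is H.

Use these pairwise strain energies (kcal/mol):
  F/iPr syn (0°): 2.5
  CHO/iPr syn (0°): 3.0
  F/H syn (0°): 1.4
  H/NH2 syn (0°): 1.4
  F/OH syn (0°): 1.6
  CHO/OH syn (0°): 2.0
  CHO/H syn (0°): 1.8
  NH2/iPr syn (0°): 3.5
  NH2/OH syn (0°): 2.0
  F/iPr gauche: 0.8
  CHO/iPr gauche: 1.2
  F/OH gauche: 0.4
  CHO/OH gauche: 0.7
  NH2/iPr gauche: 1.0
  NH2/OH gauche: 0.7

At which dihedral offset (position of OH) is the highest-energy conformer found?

0°

OH at 0° (eclipsed): CHO–OH eclipsed, F–H eclipsed, NH2–iPr eclipsed; 2.0 + 1.4 + 3.5 = 6.9 kcal/mol.
OH at 60° (staggered): CHO–OH gauche, CHO–iPr gauche, F–OH gauche, NH2–iPr gauche; 0.7 + 1.2 + 0.4 + 1.0 = 3.3 kcal/mol.
OH at 120° (eclipsed): CHO–iPr eclipsed, F–OH eclipsed, NH2–H eclipsed; 3.0 + 1.6 + 1.4 = 6.0 kcal/mol.
OH at 180° (staggered): CHO–iPr gauche, F–OH gauche, F–iPr gauche, NH2–OH gauche; 1.2 + 0.4 + 0.8 + 0.7 = 3.1 kcal/mol.
OH at 240° (eclipsed): CHO–H eclipsed, F–iPr eclipsed, NH2–OH eclipsed; 1.8 + 2.5 + 2.0 = 6.3 kcal/mol.
OH at 300° (staggered): CHO–OH gauche, F–iPr gauche, NH2–OH gauche, NH2–iPr gauche; 0.7 + 0.8 + 0.7 + 1.0 = 3.2 kcal/mol.
The maximum (6.9 kcal/mol) occurs with OH at 0°.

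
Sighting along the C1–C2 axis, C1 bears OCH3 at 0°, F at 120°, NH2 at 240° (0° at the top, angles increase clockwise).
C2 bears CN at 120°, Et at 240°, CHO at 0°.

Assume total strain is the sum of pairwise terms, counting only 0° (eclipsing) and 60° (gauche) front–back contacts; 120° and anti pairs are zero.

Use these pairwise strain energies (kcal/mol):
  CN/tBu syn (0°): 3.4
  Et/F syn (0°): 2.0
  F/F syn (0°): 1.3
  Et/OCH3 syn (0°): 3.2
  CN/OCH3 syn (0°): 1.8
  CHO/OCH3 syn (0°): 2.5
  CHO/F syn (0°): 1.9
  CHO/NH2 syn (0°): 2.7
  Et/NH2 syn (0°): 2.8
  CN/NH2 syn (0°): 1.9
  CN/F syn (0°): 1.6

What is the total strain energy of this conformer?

This conformer (eclipsed): OCH3(0°)/CHO(0°) eclipsed 2.5; F(120°)/CN(120°) eclipsed 1.6; NH2(240°)/Et(240°) eclipsed 2.8 → 6.9 kcal/mol.

6.9 kcal/mol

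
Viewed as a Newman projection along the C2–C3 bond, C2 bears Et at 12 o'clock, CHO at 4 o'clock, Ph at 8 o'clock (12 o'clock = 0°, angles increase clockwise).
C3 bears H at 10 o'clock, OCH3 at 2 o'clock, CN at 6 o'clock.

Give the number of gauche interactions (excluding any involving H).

4

Non-H gauche pairs: Et(0°)/OCH3(60°); CHO(120°)/OCH3(60°); CHO(120°)/CN(180°); Ph(240°)/CN(180°) — 4 interactions.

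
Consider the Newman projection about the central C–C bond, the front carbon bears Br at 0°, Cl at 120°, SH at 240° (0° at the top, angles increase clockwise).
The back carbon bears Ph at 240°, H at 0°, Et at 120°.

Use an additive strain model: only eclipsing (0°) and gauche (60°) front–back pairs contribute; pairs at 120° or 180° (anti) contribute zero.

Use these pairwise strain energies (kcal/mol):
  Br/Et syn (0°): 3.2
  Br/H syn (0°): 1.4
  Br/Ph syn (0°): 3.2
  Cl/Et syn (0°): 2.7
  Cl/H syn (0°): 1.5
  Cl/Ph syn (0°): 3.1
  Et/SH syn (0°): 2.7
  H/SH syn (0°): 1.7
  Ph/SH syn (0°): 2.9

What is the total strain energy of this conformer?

This conformer (eclipsed): Br(0°)/H(0°) eclipsed 1.4; Cl(120°)/Et(120°) eclipsed 2.7; SH(240°)/Ph(240°) eclipsed 2.9 → 7.0 kcal/mol.

7.0 kcal/mol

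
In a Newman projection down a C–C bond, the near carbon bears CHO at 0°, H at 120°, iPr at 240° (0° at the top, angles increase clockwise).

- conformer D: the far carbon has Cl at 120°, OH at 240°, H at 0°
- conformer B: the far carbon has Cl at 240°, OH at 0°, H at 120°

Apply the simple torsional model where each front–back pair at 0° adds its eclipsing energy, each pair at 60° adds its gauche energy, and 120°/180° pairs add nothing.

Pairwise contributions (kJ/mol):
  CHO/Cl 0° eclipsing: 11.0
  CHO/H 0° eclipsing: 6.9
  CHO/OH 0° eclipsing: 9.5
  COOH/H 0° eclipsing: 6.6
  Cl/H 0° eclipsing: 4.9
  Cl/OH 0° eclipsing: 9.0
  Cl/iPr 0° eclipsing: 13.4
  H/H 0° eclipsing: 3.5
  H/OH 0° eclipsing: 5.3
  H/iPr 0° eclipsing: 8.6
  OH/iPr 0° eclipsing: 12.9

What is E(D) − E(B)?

-1.7 kJ/mol

D (eclipsed): CHO–H eclipsed, H–Cl eclipsed, iPr–OH eclipsed; 6.9 + 4.9 + 12.9 = 24.7 kJ/mol.
B (eclipsed): CHO–OH eclipsed, H–H eclipsed, iPr–Cl eclipsed; 9.5 + 3.5 + 13.4 = 26.4 kJ/mol.
E(D) − E(B) = 24.7 − 26.4 = -1.7 kJ/mol.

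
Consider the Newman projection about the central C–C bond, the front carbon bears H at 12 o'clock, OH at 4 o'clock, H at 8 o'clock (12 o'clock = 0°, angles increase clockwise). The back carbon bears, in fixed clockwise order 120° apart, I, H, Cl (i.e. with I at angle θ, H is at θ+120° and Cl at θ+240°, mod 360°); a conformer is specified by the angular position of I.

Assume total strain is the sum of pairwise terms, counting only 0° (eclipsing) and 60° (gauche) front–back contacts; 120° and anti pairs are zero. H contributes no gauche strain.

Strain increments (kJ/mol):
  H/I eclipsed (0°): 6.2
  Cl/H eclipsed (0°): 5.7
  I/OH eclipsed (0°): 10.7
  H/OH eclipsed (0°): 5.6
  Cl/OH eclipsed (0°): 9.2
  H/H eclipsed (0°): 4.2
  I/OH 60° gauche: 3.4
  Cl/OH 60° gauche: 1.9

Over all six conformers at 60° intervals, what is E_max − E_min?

I at 0° (eclipsed): H(0°)/I(0°) eclipsed 6.2; OH(120°)/H(120°) eclipsed 5.6; H(240°)/Cl(240°) eclipsed 5.7 → 17.5 kJ/mol.
I at 60° (staggered): OH(120°)/I(60°) gauche 3.4 → 3.4 kJ/mol.
I at 120° (eclipsed): H(0°)/Cl(0°) eclipsed 5.7; OH(120°)/I(120°) eclipsed 10.7; H(240°)/H(240°) eclipsed 4.2 → 20.6 kJ/mol.
I at 180° (staggered): OH(120°)/I(180°) gauche 3.4; OH(120°)/Cl(60°) gauche 1.9 → 5.3 kJ/mol.
I at 240° (eclipsed): H(0°)/H(0°) eclipsed 4.2; OH(120°)/Cl(120°) eclipsed 9.2; H(240°)/I(240°) eclipsed 6.2 → 19.6 kJ/mol.
I at 300° (staggered): OH(120°)/Cl(180°) gauche 1.9 → 1.9 kJ/mol.
Max at 120° (20.6 kJ/mol), min at 300° (1.9 kJ/mol); barrier = 18.7 kJ/mol.

18.7 kJ/mol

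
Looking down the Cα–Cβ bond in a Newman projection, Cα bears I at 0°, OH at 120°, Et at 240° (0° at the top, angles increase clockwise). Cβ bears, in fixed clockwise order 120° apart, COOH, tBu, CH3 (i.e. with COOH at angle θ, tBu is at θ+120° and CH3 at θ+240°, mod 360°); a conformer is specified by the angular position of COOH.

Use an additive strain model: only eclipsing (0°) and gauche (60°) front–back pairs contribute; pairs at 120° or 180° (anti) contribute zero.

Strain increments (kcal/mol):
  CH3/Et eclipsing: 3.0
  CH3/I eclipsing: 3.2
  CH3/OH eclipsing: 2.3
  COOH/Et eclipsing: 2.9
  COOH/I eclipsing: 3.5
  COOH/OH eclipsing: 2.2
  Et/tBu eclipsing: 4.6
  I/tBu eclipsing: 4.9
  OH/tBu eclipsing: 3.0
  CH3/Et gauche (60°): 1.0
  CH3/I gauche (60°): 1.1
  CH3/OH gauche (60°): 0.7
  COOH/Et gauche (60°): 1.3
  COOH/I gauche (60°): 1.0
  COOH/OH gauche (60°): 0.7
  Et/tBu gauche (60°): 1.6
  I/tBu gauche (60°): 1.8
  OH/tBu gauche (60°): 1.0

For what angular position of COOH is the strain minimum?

COOH at 0° (eclipsed): I–COOH eclipsed, OH–tBu eclipsed, Et–CH3 eclipsed; 3.5 + 3.0 + 3.0 = 9.5 kcal/mol.
COOH at 60° (staggered): I–COOH gauche, I–CH3 gauche, OH–COOH gauche, OH–tBu gauche, Et–tBu gauche, Et–CH3 gauche; 1.0 + 1.1 + 0.7 + 1.0 + 1.6 + 1.0 = 6.4 kcal/mol.
COOH at 120° (eclipsed): I–CH3 eclipsed, OH–COOH eclipsed, Et–tBu eclipsed; 3.2 + 2.2 + 4.6 = 10.0 kcal/mol.
COOH at 180° (staggered): I–tBu gauche, I–CH3 gauche, OH–COOH gauche, OH–CH3 gauche, Et–COOH gauche, Et–tBu gauche; 1.8 + 1.1 + 0.7 + 0.7 + 1.3 + 1.6 = 7.2 kcal/mol.
COOH at 240° (eclipsed): I–tBu eclipsed, OH–CH3 eclipsed, Et–COOH eclipsed; 4.9 + 2.3 + 2.9 = 10.1 kcal/mol.
COOH at 300° (staggered): I–COOH gauche, I–tBu gauche, OH–tBu gauche, OH–CH3 gauche, Et–COOH gauche, Et–CH3 gauche; 1.0 + 1.8 + 1.0 + 0.7 + 1.3 + 1.0 = 6.8 kcal/mol.
The minimum (6.4 kcal/mol) occurs with COOH at 60°.

60°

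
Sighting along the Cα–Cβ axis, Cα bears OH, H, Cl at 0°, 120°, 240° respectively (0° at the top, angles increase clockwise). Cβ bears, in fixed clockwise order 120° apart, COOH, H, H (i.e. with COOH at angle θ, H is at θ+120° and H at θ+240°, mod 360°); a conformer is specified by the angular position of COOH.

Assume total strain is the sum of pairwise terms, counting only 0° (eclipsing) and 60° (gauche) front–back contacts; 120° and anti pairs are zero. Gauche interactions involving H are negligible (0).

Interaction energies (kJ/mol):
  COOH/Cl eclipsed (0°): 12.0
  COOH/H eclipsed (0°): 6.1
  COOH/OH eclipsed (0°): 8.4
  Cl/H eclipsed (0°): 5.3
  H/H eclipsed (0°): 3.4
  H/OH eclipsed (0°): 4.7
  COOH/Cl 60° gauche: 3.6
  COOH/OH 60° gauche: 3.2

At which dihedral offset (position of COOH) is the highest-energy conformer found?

COOH at 0° (eclipsed): OH–COOH eclipsed, H–H eclipsed, Cl–H eclipsed; 8.4 + 3.4 + 5.3 = 17.1 kJ/mol.
COOH at 60° (staggered): OH–COOH gauche; 3.2 = 3.2 kJ/mol.
COOH at 120° (eclipsed): OH–H eclipsed, H–COOH eclipsed, Cl–H eclipsed; 4.7 + 6.1 + 5.3 = 16.1 kJ/mol.
COOH at 180° (staggered): Cl–COOH gauche; 3.6 = 3.6 kJ/mol.
COOH at 240° (eclipsed): OH–H eclipsed, H–H eclipsed, Cl–COOH eclipsed; 4.7 + 3.4 + 12.0 = 20.1 kJ/mol.
COOH at 300° (staggered): OH–COOH gauche, Cl–COOH gauche; 3.2 + 3.6 = 6.8 kJ/mol.
The maximum (20.1 kJ/mol) occurs with COOH at 240°.

240°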